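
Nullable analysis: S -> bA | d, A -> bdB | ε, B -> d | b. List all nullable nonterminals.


A nonterminal is nullable iff some alternative derives ε (directly, or every symbol in it is nullable)
Nullable: {A}


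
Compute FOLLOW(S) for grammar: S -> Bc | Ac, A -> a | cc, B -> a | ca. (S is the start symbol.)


$ ∈ FOLLOW(S). For each A -> αBβ: add FIRST(β)\{ε} to FOLLOW(B); if β nullable, add FOLLOW(A).
FOLLOW(S) = {$}


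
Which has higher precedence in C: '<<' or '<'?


'<<' is shift (level 8); '<' is relational (level 7)
Higher level binds tighter
'<<' has higher precedence than '<'


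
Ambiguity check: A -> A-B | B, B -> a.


precedence layered via separate nonterminal B: deterministic
Unambiguous


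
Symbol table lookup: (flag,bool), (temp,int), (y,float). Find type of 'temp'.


Lookup 'temp' → type int


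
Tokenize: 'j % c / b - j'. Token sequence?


Scan left to right, longest-match per lexeme
Tokens: ID(j), OP(%), ID(c), OP(/), ID(b), OP(-), ID(j)


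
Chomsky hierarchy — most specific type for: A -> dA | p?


Right-linear: every RHS is a terminal or a terminal followed by one nonterminal
Classification: Type 3 (Regular)


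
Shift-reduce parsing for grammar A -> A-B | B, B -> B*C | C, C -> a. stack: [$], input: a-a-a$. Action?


no handle on stack; shift 'a'
Action: shift


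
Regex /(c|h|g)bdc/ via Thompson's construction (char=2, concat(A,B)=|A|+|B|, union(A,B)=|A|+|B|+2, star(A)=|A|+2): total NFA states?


Syntax tree has 6 char leaf(s), 2 union(s), 0 star(s)
chars contribute 6×2 = 12; each union adds +2; each star adds +2
Total: 12 + 4 + 0 = 16 states


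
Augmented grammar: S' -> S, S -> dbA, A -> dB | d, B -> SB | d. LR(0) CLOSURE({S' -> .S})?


Start: S' -> .S
For each item with dot before a nonterminal B, add B -> .γ for every B-production
Closure: [S' -> .S, S -> .dbA]


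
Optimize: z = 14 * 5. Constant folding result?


14 * 5 = 70 at compile time
Optimized: z = 70


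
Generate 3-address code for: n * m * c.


Break into single-operator statements:
t1 = n * m
t2 = t1 * c


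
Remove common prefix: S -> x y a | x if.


Common prefix: 'x'
Factored: S -> x S', S' -> y a | if


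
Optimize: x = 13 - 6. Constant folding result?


13 - 6 = 7 at compile time
Optimized: x = 7


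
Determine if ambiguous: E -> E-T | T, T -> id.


precedence layered via separate nonterminal T: deterministic
Unambiguous


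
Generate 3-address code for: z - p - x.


Break into single-operator statements:
t1 = z - p
t2 = t1 - x


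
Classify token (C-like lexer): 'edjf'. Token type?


Pattern: letter/underscore followed by alphanumerics, not a keyword
Type: IDENTIFIER


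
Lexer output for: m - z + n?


Scan left to right, longest-match per lexeme
Tokens: ID(m), OP(-), ID(z), OP(+), ID(n)


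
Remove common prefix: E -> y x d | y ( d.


Common prefix: 'y'
Factored: E -> y E', E' -> x d | ( d


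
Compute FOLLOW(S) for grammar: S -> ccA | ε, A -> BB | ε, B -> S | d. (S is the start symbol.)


$ ∈ FOLLOW(S). For each A -> αBβ: add FIRST(β)\{ε} to FOLLOW(B); if β nullable, add FOLLOW(A).
FOLLOW(S) = {$, c, d}


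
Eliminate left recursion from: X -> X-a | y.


Left-recursive alternatives: X-a; non-recursive: y
Introduce X': X -> yX', X' -> -aX' | ε


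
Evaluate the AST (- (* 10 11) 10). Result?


Evaluate inner: (* 10 11) = 110
Evaluate root: (- 110 10) = 100
Result: 100


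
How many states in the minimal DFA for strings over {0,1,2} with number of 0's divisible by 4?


Track (count of 0) mod 4: states 0..3, accept at 0
Minimal DFA: 4 states


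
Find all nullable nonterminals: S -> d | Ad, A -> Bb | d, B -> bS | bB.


A nonterminal is nullable iff some alternative derives ε (directly, or every symbol in it is nullable)
Nullable: {}


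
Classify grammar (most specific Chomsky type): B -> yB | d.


Right-linear: every RHS is a terminal or a terminal followed by one nonterminal
Classification: Type 3 (Regular)


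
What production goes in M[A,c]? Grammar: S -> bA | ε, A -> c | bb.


For [A, c]: 'c' ∈ FIRST(c)
Entry: A -> c


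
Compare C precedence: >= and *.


'*' is multiplicative (level 10); '>=' is relational (level 7)
Higher level binds tighter
'*' has higher precedence than '>='


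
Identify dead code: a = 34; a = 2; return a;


first assignment to a is overwritten before any read
Dead: 'a = 34'


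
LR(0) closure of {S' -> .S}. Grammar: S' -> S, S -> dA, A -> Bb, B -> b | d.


Start: S' -> .S
For each item with dot before a nonterminal B, add B -> .γ for every B-production
Closure: [S' -> .S, S -> .dA]


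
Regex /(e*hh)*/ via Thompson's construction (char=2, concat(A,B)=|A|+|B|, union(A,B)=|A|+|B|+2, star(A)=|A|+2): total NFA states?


Syntax tree has 3 char leaf(s), 0 union(s), 2 star(s)
chars contribute 3×2 = 6; each union adds +2; each star adds +2
Total: 6 + 0 + 4 = 10 states


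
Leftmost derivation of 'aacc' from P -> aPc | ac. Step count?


Derivation: P => aPc => aacc
Steps: 2


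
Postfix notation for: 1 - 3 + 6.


Left to right (same or higher precedence on left)
Postfix: 1 3 - 6 +


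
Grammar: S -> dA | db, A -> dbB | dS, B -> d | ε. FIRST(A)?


Per alternative of A: FIRST(dbB) = {d}; FIRST(dS) = {d}
FIRST(A) = {d}


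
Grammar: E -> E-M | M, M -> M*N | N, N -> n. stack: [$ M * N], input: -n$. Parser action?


handle 'M*N' on top
Action: reduce (M -> M*N)


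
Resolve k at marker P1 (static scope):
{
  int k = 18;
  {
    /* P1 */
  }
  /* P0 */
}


P1's block does not declare k; resolves to the enclosing declaration at depth 0
k = 18


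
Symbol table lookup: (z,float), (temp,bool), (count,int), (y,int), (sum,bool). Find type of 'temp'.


Lookup 'temp' → type bool


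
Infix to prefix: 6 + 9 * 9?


'*' binds tighter: tree is (+ 6 (* 9 9))
Prefix: + 6 * 9 9


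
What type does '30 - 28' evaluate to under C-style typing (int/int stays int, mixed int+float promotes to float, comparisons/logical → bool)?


Operand types: int - int
Rule: mixed int/float promotes to float; int/int stays int
Result type: int


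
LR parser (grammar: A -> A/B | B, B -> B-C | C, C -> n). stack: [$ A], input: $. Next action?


start symbol A on stack, input exhausted
Action: accept


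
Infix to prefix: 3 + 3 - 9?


left-to-right (same/higher precedence on left): tree is (- (+ 3 3) 9)
Prefix: - + 3 3 9


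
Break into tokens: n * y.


Scan left to right, longest-match per lexeme
Tokens: ID(n), OP(*), ID(y)


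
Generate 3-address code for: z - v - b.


Break into single-operator statements:
t1 = z - v
t2 = t1 - b


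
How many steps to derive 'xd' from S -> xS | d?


Derivation: S => xS => xd
Steps: 2


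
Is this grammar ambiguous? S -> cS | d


right-linear, alternatives start with distinct terminals 'c' vs 'd': unique leftmost derivation
Unambiguous


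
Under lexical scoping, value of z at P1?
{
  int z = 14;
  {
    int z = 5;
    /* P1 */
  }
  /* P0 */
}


z declared in the same block as P1
z = 5


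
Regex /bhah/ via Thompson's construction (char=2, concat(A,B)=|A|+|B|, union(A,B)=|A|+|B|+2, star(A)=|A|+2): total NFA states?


Syntax tree has 4 char leaf(s), 0 union(s), 0 star(s)
chars contribute 4×2 = 8; each union adds +2; each star adds +2
Total: 8 + 0 + 0 = 8 states


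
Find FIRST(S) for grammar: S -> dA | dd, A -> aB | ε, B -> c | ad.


Per alternative of S: FIRST(dA) = {d}; FIRST(dd) = {d}
FIRST(S) = {d}


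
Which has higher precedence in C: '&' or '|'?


'&' is bitwise AND (level 5); '|' is bitwise OR (level 3)
Higher level binds tighter
'&' has higher precedence than '|'


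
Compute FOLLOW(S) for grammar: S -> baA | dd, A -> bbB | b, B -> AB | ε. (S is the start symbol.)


$ ∈ FOLLOW(S). For each A -> αBβ: add FIRST(β)\{ε} to FOLLOW(B); if β nullable, add FOLLOW(A).
FOLLOW(S) = {$}


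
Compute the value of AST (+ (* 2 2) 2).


Evaluate inner: (* 2 2) = 4
Evaluate root: (+ 4 2) = 6
Result: 6


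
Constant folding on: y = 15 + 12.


15 + 12 = 27 at compile time
Optimized: y = 27


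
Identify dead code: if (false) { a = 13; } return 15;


condition is constant false, so the whole block is unreachable
Dead: 'if (false) { a = 13; }'


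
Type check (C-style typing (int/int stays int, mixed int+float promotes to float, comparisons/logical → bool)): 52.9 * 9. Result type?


Operand types: float * int
Rule: mixed int/float promotes to float; int/int stays int
Result type: float


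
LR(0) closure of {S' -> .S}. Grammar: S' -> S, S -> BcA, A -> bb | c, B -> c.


Start: S' -> .S
For each item with dot before a nonterminal B, add B -> .γ for every B-production
Closure: [S' -> .S, S -> .BcA, B -> .c]


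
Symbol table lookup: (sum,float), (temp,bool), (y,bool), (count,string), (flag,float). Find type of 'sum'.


Lookup 'sum' → type float


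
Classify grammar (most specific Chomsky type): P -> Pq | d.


Left-linear: every RHS is a terminal or one nonterminal followed by a terminal
Classification: Type 3 (Regular)


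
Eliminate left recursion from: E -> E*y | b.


Left-recursive alternatives: E*y; non-recursive: b
Introduce E': E -> bE', E' -> *yE' | ε


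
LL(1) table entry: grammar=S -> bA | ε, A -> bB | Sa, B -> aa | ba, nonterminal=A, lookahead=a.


For [A, a]: 'a' ∈ FIRST(Sa)
Entry: A -> Sa


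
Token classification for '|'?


Pattern: operator symbol
Type: OPERATOR


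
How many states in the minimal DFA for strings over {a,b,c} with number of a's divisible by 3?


Track (count of a) mod 3: states 0..2, accept at 0
Minimal DFA: 3 states


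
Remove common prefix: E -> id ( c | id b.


Common prefix: 'id'
Factored: E -> id E', E' -> ( c | b


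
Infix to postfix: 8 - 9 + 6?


Left to right (same or higher precedence on left)
Postfix: 8 9 - 6 +


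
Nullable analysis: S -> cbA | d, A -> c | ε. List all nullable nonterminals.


A nonterminal is nullable iff some alternative derives ε (directly, or every symbol in it is nullable)
Nullable: {A}


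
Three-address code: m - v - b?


Break into single-operator statements:
t1 = m - v
t2 = t1 - b


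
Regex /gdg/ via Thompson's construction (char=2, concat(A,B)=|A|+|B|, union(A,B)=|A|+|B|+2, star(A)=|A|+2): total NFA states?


Syntax tree has 3 char leaf(s), 0 union(s), 0 star(s)
chars contribute 3×2 = 6; each union adds +2; each star adds +2
Total: 6 + 0 + 0 = 6 states


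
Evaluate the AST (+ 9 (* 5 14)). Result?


Evaluate inner: (* 5 14) = 70
Evaluate root: (+ 9 70) = 79
Result: 79


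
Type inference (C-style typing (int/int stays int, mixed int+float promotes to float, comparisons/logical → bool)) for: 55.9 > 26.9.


Operand types: float > float
Rule: comparison yields bool
Result type: bool


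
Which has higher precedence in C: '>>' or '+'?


'+' is additive (level 9); '>>' is shift (level 8)
Higher level binds tighter
'+' has higher precedence than '>>'


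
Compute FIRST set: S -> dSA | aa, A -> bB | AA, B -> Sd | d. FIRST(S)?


Per alternative of S: FIRST(dSA) = {d}; FIRST(aa) = {a}
FIRST(S) = {a, d}


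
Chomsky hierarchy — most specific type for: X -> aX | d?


Right-linear: every RHS is a terminal or a terminal followed by one nonterminal
Classification: Type 3 (Regular)


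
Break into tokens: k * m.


Scan left to right, longest-match per lexeme
Tokens: ID(k), OP(*), ID(m)


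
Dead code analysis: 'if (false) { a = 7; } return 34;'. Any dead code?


condition is constant false, so the whole block is unreachable
Dead: 'if (false) { a = 7; }'


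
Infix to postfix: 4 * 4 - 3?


Left to right (same or higher precedence on left)
Postfix: 4 4 * 3 -


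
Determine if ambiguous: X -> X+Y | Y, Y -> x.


precedence layered via separate nonterminal Y: deterministic
Unambiguous


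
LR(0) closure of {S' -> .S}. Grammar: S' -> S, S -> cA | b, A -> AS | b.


Start: S' -> .S
For each item with dot before a nonterminal B, add B -> .γ for every B-production
Closure: [S' -> .S, S -> .cA, S -> .b]


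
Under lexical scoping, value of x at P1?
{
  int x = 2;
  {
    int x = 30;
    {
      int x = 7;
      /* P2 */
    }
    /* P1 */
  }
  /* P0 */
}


x declared in the same block as P1
x = 30


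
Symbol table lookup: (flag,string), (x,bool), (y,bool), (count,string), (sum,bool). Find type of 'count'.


Lookup 'count' → type string


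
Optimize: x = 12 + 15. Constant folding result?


12 + 15 = 27 at compile time
Optimized: x = 27


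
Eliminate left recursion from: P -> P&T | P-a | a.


Left-recursive alternatives: P&T, P-a; non-recursive: a
Introduce P': P -> aP', P' -> &TP' | -aP' | ε


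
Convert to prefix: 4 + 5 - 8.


left-to-right (same/higher precedence on left): tree is (- (+ 4 5) 8)
Prefix: - + 4 5 8


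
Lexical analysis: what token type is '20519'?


Pattern: digits only
Type: INTEGER_LITERAL


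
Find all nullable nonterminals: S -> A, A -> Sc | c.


A nonterminal is nullable iff some alternative derives ε (directly, or every symbol in it is nullable)
Nullable: {}


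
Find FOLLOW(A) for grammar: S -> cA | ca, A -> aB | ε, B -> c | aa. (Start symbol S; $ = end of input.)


$ ∈ FOLLOW(S). For each A -> αBβ: add FIRST(β)\{ε} to FOLLOW(B); if β nullable, add FOLLOW(A).
FOLLOW(A) = {$}


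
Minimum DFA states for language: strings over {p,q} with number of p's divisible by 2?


Track (count of p) mod 2: states 0..1, accept at 0
Minimal DFA: 2 states


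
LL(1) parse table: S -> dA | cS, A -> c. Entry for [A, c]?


For [A, c]: 'c' ∈ FIRST(c)
Entry: A -> c


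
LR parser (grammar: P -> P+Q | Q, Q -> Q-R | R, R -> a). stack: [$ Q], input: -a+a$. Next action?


shift '-' to continue Q -> Q-R
Action: shift


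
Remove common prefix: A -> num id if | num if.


Common prefix: 'num'
Factored: A -> num A', A' -> id if | if


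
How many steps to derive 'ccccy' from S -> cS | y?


Derivation: S => cS => ccS => cccS => ccccS => ccccy
Steps: 5


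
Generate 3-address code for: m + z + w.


Break into single-operator statements:
t1 = m + z
t2 = t1 + w


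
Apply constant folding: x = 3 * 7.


3 * 7 = 21 at compile time
Optimized: x = 21


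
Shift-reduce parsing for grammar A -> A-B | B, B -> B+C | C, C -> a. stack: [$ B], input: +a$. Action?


shift '+' to continue B -> B+C
Action: shift


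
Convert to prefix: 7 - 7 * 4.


'*' binds tighter: tree is (- 7 (* 7 4))
Prefix: - 7 * 7 4


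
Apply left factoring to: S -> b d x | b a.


Common prefix: 'b'
Factored: S -> b S', S' -> d x | a


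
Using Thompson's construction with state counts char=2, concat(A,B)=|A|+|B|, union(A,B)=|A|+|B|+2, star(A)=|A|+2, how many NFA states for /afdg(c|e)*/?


Syntax tree has 6 char leaf(s), 1 union(s), 1 star(s)
chars contribute 6×2 = 12; each union adds +2; each star adds +2
Total: 12 + 2 + 2 = 16 states


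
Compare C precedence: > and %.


'%' is multiplicative (level 10); '>' is relational (level 7)
Higher level binds tighter
'%' has higher precedence than '>'


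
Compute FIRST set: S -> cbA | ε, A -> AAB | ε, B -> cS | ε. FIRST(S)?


Per alternative of S: FIRST(cbA) = {c}; FIRST(ε) = {ε}
FIRST(S) = {c, ε}


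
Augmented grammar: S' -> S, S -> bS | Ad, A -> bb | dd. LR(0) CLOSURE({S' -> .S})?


Start: S' -> .S
For each item with dot before a nonterminal B, add B -> .γ for every B-production
Closure: [S' -> .S, S -> .bS, S -> .Ad, A -> .bb, A -> .dd]


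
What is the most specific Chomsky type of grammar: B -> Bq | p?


Left-linear: every RHS is a terminal or one nonterminal followed by a terminal
Classification: Type 3 (Regular)


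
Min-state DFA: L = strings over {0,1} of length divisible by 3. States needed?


Track length mod 3: states 0..2, accept at 0
Minimal DFA: 3 states


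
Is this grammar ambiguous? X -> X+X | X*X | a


'a+a*a' has two parse trees (no precedence encoded between + and *)
Ambiguous


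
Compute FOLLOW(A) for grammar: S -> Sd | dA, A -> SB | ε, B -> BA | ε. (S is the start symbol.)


$ ∈ FOLLOW(S). For each A -> αBβ: add FIRST(β)\{ε} to FOLLOW(B); if β nullable, add FOLLOW(A).
FOLLOW(A) = {$, d}


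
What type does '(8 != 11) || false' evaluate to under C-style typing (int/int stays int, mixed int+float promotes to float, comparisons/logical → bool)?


Operand types: bool || bool
Rule: logical operators take bool operands and yield bool
Result type: bool


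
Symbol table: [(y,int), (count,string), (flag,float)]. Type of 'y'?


Lookup 'y' → type int


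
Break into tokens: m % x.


Scan left to right, longest-match per lexeme
Tokens: ID(m), OP(%), ID(x)


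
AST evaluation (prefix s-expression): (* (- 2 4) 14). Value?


Evaluate inner: (- 2 4) = -2
Evaluate root: (* -2 14) = -28
Result: -28


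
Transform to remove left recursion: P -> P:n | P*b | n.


Left-recursive alternatives: P:n, P*b; non-recursive: n
Introduce P': P -> nP', P' -> :nP' | *bP' | ε


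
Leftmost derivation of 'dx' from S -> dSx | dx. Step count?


Derivation: S => dx
Steps: 1


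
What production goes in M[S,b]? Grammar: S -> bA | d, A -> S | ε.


For [S, b]: 'b' ∈ FIRST(bA)
Entry: S -> bA


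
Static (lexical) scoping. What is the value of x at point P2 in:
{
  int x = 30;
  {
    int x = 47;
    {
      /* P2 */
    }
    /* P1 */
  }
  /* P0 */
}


P2's block does not declare x; resolves to the enclosing declaration at depth 1
x = 47


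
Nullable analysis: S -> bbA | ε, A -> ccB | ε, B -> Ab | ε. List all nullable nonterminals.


A nonterminal is nullable iff some alternative derives ε (directly, or every symbol in it is nullable)
Nullable: {A, B, S}


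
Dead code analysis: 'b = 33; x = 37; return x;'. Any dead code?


b is assigned but never read
Dead: 'b = 33'


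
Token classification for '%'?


Pattern: operator symbol
Type: OPERATOR


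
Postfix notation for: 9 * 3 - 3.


Left to right (same or higher precedence on left)
Postfix: 9 3 * 3 -


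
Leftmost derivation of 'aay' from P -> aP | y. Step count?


Derivation: P => aP => aaP => aay
Steps: 3


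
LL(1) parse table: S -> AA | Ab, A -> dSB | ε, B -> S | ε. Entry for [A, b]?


For [A, b]: ε is nullable and 'b' ∈ FOLLOW(A)
Entry: A -> ε


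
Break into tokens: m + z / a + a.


Scan left to right, longest-match per lexeme
Tokens: ID(m), OP(+), ID(z), OP(/), ID(a), OP(+), ID(a)


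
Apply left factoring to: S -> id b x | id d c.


Common prefix: 'id'
Factored: S -> id S', S' -> b x | d c


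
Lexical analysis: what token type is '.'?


Pattern: operator symbol
Type: OPERATOR


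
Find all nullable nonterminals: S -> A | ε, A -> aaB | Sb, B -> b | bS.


A nonterminal is nullable iff some alternative derives ε (directly, or every symbol in it is nullable)
Nullable: {S}


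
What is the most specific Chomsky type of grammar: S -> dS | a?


Right-linear: every RHS is a terminal or a terminal followed by one nonterminal
Classification: Type 3 (Regular)


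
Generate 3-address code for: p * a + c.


Break into single-operator statements:
t1 = p * a
t2 = t1 + c


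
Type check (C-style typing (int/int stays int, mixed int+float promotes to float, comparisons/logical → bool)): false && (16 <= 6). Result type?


Operand types: bool && bool
Rule: logical operators take bool operands and yield bool
Result type: bool


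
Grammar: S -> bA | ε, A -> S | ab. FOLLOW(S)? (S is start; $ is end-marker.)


$ ∈ FOLLOW(S). For each A -> αBβ: add FIRST(β)\{ε} to FOLLOW(B); if β nullable, add FOLLOW(A).
FOLLOW(S) = {$}


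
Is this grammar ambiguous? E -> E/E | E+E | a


'a/a+a' has two parse trees (no precedence encoded between / and +)
Ambiguous


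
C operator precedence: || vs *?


'*' is multiplicative (level 10); '||' is logical OR (level 1)
Higher level binds tighter
'*' has higher precedence than '||'


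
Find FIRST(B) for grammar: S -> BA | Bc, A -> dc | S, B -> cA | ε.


Per alternative of B: FIRST(cA) = {c}; FIRST(ε) = {ε}
FIRST(B) = {c, ε}


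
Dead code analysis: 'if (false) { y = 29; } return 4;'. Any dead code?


condition is constant false, so the whole block is unreachable
Dead: 'if (false) { y = 29; }'


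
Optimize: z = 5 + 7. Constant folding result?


5 + 7 = 12 at compile time
Optimized: z = 12


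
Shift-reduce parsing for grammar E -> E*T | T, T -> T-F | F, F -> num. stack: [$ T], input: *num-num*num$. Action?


lookahead ∉ {-} so T won't extend; reduce E -> T
Action: reduce (E -> T)


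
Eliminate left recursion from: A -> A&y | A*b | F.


Left-recursive alternatives: A&y, A*b; non-recursive: F
Introduce A': A -> FA', A' -> &yA' | *bA' | ε


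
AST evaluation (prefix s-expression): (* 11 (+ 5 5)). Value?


Evaluate inner: (+ 5 5) = 10
Evaluate root: (* 11 10) = 110
Result: 110


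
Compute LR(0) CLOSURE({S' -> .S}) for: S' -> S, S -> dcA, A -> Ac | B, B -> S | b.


Start: S' -> .S
For each item with dot before a nonterminal B, add B -> .γ for every B-production
Closure: [S' -> .S, S -> .dcA]


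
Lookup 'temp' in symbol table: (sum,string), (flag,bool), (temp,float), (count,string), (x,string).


Lookup 'temp' → type float


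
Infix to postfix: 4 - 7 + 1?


Left to right (same or higher precedence on left)
Postfix: 4 7 - 1 +


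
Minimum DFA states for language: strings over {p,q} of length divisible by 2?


Track length mod 2: states 0..1, accept at 0
Minimal DFA: 2 states


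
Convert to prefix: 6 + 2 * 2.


'*' binds tighter: tree is (+ 6 (* 2 2))
Prefix: + 6 * 2 2


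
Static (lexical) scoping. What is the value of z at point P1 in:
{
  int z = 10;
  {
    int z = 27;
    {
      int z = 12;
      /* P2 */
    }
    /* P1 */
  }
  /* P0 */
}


z declared in the same block as P1
z = 27


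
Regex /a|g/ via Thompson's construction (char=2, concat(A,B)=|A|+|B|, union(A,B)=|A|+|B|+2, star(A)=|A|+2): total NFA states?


Syntax tree has 2 char leaf(s), 1 union(s), 0 star(s)
chars contribute 2×2 = 4; each union adds +2; each star adds +2
Total: 4 + 2 + 0 = 6 states


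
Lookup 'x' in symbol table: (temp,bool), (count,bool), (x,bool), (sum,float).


Lookup 'x' → type bool


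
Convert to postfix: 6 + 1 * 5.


* has higher precedence, evaluate 1*5 first
Postfix: 6 1 5 * +


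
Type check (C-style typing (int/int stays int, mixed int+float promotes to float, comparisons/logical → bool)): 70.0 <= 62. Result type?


Operand types: float <= int
Rule: comparison yields bool
Result type: bool


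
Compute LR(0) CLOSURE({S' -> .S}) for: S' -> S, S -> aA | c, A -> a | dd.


Start: S' -> .S
For each item with dot before a nonterminal B, add B -> .γ for every B-production
Closure: [S' -> .S, S -> .aA, S -> .c]


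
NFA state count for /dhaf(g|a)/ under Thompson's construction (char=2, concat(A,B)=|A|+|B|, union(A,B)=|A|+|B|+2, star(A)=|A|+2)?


Syntax tree has 6 char leaf(s), 1 union(s), 0 star(s)
chars contribute 6×2 = 12; each union adds +2; each star adds +2
Total: 12 + 2 + 0 = 14 states


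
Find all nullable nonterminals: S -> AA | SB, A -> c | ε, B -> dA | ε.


A nonterminal is nullable iff some alternative derives ε (directly, or every symbol in it is nullable)
Nullable: {A, B, S}


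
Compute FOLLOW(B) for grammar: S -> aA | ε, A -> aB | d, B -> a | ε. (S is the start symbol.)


$ ∈ FOLLOW(S). For each A -> αBβ: add FIRST(β)\{ε} to FOLLOW(B); if β nullable, add FOLLOW(A).
FOLLOW(B) = {$}


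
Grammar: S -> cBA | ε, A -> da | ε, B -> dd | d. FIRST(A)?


Per alternative of A: FIRST(da) = {d}; FIRST(ε) = {ε}
FIRST(A) = {d, ε}


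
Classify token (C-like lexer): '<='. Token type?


Pattern: operator symbol
Type: OPERATOR


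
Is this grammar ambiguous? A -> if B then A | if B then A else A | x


dangling else: 'if B then if B then x else x' parses two ways
Ambiguous


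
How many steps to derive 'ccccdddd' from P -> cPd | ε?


Derivation: P => cPd => ccPdd => cccPddd => ccccPdddd => ccccdddd
Steps: 5


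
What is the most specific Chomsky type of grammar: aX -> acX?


LHS has context (more than one symbol) and |LHS| ≤ |RHS|
Classification: Type 1 (Context-Sensitive)


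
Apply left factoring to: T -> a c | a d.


Common prefix: 'a'
Factored: T -> a T', T' -> c | d


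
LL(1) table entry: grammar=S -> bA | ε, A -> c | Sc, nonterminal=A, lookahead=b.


For [A, b]: 'b' ∈ FIRST(Sc)
Entry: A -> Sc


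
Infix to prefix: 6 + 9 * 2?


'*' binds tighter: tree is (+ 6 (* 9 2))
Prefix: + 6 * 9 2


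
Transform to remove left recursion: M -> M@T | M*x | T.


Left-recursive alternatives: M@T, M*x; non-recursive: T
Introduce M': M -> TM', M' -> @TM' | *xM' | ε


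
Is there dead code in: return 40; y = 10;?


statement follows a return and is unreachable
Dead: 'y = 10'


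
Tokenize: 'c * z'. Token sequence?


Scan left to right, longest-match per lexeme
Tokens: ID(c), OP(*), ID(z)


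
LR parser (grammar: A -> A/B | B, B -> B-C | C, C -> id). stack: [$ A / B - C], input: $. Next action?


handle 'B-C' on top
Action: reduce (B -> B-C)


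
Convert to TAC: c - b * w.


Break into single-operator statements:
t1 = b * w
t2 = c - t1


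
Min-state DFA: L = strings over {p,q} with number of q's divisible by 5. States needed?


Track (count of q) mod 5: states 0..4, accept at 0
Minimal DFA: 5 states


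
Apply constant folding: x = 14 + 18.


14 + 18 = 32 at compile time
Optimized: x = 32


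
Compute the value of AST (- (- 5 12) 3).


Evaluate inner: (- 5 12) = -7
Evaluate root: (- -7 3) = -10
Result: -10


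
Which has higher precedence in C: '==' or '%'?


'%' is multiplicative (level 10); '==' is equality (level 6)
Higher level binds tighter
'%' has higher precedence than '=='


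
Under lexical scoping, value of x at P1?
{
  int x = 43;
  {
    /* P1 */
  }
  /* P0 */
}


P1's block does not declare x; resolves to the enclosing declaration at depth 0
x = 43


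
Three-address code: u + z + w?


Break into single-operator statements:
t1 = u + z
t2 = t1 + w


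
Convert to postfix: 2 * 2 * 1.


Left to right (same or higher precedence on left)
Postfix: 2 2 * 1 *


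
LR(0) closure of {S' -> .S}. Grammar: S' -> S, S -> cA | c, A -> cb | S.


Start: S' -> .S
For each item with dot before a nonterminal B, add B -> .γ for every B-production
Closure: [S' -> .S, S -> .cA, S -> .c]


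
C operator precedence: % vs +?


'%' is multiplicative (level 10); '+' is additive (level 9)
Higher level binds tighter
'%' has higher precedence than '+'


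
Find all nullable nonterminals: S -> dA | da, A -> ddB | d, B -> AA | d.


A nonterminal is nullable iff some alternative derives ε (directly, or every symbol in it is nullable)
Nullable: {}


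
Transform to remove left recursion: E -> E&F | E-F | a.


Left-recursive alternatives: E&F, E-F; non-recursive: a
Introduce E': E -> aE', E' -> &FE' | -FE' | ε


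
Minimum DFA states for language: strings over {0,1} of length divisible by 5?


Track length mod 5: states 0..4, accept at 0
Minimal DFA: 5 states


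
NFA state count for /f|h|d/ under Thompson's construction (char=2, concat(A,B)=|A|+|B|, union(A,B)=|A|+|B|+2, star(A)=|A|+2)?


Syntax tree has 3 char leaf(s), 2 union(s), 0 star(s)
chars contribute 3×2 = 6; each union adds +2; each star adds +2
Total: 6 + 4 + 0 = 10 states


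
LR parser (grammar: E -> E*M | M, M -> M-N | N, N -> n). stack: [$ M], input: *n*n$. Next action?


lookahead ∉ {-} so M won't extend; reduce E -> M
Action: reduce (E -> M)


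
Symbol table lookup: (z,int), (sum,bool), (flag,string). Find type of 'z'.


Lookup 'z' → type int


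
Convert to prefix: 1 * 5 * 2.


left-to-right (same/higher precedence on left): tree is (* (* 1 5) 2)
Prefix: * * 1 5 2


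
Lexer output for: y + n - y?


Scan left to right, longest-match per lexeme
Tokens: ID(y), OP(+), ID(n), OP(-), ID(y)


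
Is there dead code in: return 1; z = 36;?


statement follows a return and is unreachable
Dead: 'z = 36'


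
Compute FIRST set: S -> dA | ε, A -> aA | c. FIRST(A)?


Per alternative of A: FIRST(aA) = {a}; FIRST(c) = {c}
FIRST(A) = {a, c}


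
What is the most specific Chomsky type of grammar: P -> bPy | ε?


Single nonterminal LHS, but b^n y^n is not regular
Classification: Type 2 (Context-Free)


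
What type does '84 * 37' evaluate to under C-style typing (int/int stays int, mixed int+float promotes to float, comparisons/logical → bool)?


Operand types: int * int
Rule: mixed int/float promotes to float; int/int stays int
Result type: int


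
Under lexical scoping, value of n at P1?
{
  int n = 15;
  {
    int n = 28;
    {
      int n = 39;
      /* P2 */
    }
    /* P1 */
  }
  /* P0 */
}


n declared in the same block as P1
n = 28


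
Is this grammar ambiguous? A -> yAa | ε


balanced y^n…a^n: each string has a unique parse
Unambiguous


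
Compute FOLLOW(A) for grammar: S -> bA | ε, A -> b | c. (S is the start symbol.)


$ ∈ FOLLOW(S). For each A -> αBβ: add FIRST(β)\{ε} to FOLLOW(B); if β nullable, add FOLLOW(A).
FOLLOW(A) = {$}


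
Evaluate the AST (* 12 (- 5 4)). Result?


Evaluate inner: (- 5 4) = 1
Evaluate root: (* 12 1) = 12
Result: 12


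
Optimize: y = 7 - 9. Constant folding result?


7 - 9 = -2 at compile time
Optimized: y = -2


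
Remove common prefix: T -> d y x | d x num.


Common prefix: 'd'
Factored: T -> d T', T' -> y x | x num


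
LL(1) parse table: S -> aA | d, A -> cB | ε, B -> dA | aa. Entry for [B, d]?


For [B, d]: 'd' ∈ FIRST(dA)
Entry: B -> dA


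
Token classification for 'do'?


Pattern: reserved word
Type: KEYWORD


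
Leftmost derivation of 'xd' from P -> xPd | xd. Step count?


Derivation: P => xd
Steps: 1


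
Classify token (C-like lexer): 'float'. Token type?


Pattern: reserved word
Type: KEYWORD


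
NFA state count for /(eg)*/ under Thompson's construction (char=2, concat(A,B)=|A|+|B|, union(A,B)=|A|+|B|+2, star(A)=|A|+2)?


Syntax tree has 2 char leaf(s), 0 union(s), 1 star(s)
chars contribute 2×2 = 4; each union adds +2; each star adds +2
Total: 4 + 0 + 2 = 6 states


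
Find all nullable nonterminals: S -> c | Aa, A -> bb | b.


A nonterminal is nullable iff some alternative derives ε (directly, or every symbol in it is nullable)
Nullable: {}


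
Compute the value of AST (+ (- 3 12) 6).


Evaluate inner: (- 3 12) = -9
Evaluate root: (+ -9 6) = -3
Result: -3


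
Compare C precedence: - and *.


'*' is multiplicative (level 10); '-' is additive (level 9)
Higher level binds tighter
'*' has higher precedence than '-'


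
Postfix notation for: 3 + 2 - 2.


Left to right (same or higher precedence on left)
Postfix: 3 2 + 2 -


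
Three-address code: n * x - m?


Break into single-operator statements:
t1 = n * x
t2 = t1 - m


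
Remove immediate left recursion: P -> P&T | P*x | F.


Left-recursive alternatives: P&T, P*x; non-recursive: F
Introduce P': P -> FP', P' -> &TP' | *xP' | ε


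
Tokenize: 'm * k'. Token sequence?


Scan left to right, longest-match per lexeme
Tokens: ID(m), OP(*), ID(k)


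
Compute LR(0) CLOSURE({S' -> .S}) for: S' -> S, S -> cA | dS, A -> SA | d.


Start: S' -> .S
For each item with dot before a nonterminal B, add B -> .γ for every B-production
Closure: [S' -> .S, S -> .cA, S -> .dS]


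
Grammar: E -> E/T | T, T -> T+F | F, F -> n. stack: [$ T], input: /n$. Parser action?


lookahead ∉ {+} so T won't extend; reduce E -> T
Action: reduce (E -> T)


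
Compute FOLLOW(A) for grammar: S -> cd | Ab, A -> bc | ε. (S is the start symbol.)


$ ∈ FOLLOW(S). For each A -> αBβ: add FIRST(β)\{ε} to FOLLOW(B); if β nullable, add FOLLOW(A).
FOLLOW(A) = {b}


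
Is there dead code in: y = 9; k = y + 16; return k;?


y is read by k's definition; k is returned
No dead code


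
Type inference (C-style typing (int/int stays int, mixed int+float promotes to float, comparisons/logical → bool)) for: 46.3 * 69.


Operand types: float * int
Rule: mixed int/float promotes to float; int/int stays int
Result type: float


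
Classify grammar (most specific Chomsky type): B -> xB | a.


Right-linear: every RHS is a terminal or a terminal followed by one nonterminal
Classification: Type 3 (Regular)


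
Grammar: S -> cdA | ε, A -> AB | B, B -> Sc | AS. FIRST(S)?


Per alternative of S: FIRST(cdA) = {c}; FIRST(ε) = {ε}
FIRST(S) = {c, ε}


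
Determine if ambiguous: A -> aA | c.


right-linear, alternatives start with distinct terminals 'a' vs 'c': unique leftmost derivation
Unambiguous


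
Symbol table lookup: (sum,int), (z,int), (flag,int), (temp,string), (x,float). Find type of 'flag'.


Lookup 'flag' → type int


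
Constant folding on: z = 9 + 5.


9 + 5 = 14 at compile time
Optimized: z = 14


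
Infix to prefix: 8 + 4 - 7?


left-to-right (same/higher precedence on left): tree is (- (+ 8 4) 7)
Prefix: - + 8 4 7


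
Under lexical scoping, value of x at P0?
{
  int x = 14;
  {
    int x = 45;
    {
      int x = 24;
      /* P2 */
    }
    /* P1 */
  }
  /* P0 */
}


x declared in the same block as P0
x = 14


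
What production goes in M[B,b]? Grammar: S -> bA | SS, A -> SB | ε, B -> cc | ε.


For [B, b]: ε is nullable and 'b' ∈ FOLLOW(B)
Entry: B -> ε


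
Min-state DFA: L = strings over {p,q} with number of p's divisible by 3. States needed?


Track (count of p) mod 3: states 0..2, accept at 0
Minimal DFA: 3 states


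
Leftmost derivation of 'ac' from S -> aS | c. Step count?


Derivation: S => aS => ac
Steps: 2


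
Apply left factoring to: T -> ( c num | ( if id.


Common prefix: '('
Factored: T -> ( T', T' -> c num | if id


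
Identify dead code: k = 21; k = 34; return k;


first assignment to k is overwritten before any read
Dead: 'k = 21'


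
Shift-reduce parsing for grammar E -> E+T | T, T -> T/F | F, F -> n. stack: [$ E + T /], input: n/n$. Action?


no handle; shift 'n'
Action: shift


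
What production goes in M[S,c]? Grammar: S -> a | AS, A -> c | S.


For [S, c]: 'c' ∈ FIRST(AS)
Entry: S -> AS


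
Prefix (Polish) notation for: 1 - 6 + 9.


left-to-right (same/higher precedence on left): tree is (+ (- 1 6) 9)
Prefix: + - 1 6 9


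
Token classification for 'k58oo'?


Pattern: letter/underscore followed by alphanumerics, not a keyword
Type: IDENTIFIER


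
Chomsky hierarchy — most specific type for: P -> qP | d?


Right-linear: every RHS is a terminal or a terminal followed by one nonterminal
Classification: Type 3 (Regular)


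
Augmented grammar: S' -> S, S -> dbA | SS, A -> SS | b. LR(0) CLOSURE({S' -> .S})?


Start: S' -> .S
For each item with dot before a nonterminal B, add B -> .γ for every B-production
Closure: [S' -> .S, S -> .dbA, S -> .SS]


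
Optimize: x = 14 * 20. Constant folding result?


14 * 20 = 280 at compile time
Optimized: x = 280


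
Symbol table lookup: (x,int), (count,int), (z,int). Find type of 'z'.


Lookup 'z' → type int


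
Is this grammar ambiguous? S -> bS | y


right-linear, alternatives start with distinct terminals 'b' vs 'y': unique leftmost derivation
Unambiguous


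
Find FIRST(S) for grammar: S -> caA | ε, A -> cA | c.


Per alternative of S: FIRST(caA) = {c}; FIRST(ε) = {ε}
FIRST(S) = {c, ε}


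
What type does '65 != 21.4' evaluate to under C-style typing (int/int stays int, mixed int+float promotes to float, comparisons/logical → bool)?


Operand types: int != float
Rule: comparison yields bool
Result type: bool


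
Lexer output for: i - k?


Scan left to right, longest-match per lexeme
Tokens: ID(i), OP(-), ID(k)


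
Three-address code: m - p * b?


Break into single-operator statements:
t1 = p * b
t2 = m - t1


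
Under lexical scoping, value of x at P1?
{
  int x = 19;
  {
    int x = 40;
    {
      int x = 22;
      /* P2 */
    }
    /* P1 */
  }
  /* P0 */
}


x declared in the same block as P1
x = 40


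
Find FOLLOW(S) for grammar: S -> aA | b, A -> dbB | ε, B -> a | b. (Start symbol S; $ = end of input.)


$ ∈ FOLLOW(S). For each A -> αBβ: add FIRST(β)\{ε} to FOLLOW(B); if β nullable, add FOLLOW(A).
FOLLOW(S) = {$}


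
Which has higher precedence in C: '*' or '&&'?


'*' is multiplicative (level 10); '&&' is logical AND (level 2)
Higher level binds tighter
'*' has higher precedence than '&&'


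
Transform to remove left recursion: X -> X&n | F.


Left-recursive alternatives: X&n; non-recursive: F
Introduce X': X -> FX', X' -> &nX' | ε


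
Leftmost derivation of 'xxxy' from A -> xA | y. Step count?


Derivation: A => xA => xxA => xxxA => xxxy
Steps: 4


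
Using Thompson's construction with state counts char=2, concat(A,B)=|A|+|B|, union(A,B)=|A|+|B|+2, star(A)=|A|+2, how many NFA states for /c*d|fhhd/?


Syntax tree has 6 char leaf(s), 1 union(s), 1 star(s)
chars contribute 6×2 = 12; each union adds +2; each star adds +2
Total: 12 + 2 + 2 = 16 states


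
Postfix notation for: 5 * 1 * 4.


Left to right (same or higher precedence on left)
Postfix: 5 1 * 4 *


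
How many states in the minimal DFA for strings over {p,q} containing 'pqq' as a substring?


KMP-style automaton: 3 progress states + 1 absorbing accept = 4
Minimal DFA: 4 states


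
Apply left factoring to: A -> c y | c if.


Common prefix: 'c'
Factored: A -> c A', A' -> y | if


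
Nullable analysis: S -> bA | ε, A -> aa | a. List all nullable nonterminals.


A nonterminal is nullable iff some alternative derives ε (directly, or every symbol in it is nullable)
Nullable: {S}


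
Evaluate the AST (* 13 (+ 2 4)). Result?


Evaluate inner: (+ 2 4) = 6
Evaluate root: (* 13 6) = 78
Result: 78


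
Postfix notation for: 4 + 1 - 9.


Left to right (same or higher precedence on left)
Postfix: 4 1 + 9 -


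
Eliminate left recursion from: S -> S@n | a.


Left-recursive alternatives: S@n; non-recursive: a
Introduce S': S -> aS', S' -> @nS' | ε


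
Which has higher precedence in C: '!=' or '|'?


'!=' is equality (level 6); '|' is bitwise OR (level 3)
Higher level binds tighter
'!=' has higher precedence than '|'


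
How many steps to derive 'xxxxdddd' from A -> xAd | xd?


Derivation: A => xAd => xxAdd => xxxAddd => xxxxdddd
Steps: 4


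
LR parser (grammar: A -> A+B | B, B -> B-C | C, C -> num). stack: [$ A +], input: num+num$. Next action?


no handle ('A+' is not any RHS); shift 'num'
Action: shift


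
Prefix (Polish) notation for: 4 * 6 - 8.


left-to-right (same/higher precedence on left): tree is (- (* 4 6) 8)
Prefix: - * 4 6 8


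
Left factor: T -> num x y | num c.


Common prefix: 'num'
Factored: T -> num T', T' -> x y | c


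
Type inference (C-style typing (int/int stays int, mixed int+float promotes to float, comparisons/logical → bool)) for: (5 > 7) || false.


Operand types: bool || bool
Rule: logical operators take bool operands and yield bool
Result type: bool
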